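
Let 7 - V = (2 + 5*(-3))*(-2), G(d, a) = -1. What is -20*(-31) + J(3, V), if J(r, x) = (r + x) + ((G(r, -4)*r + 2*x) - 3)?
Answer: 560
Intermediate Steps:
V = -19 (V = 7 - (2 + 5*(-3))*(-2) = 7 - (2 - 15)*(-2) = 7 - (-13)*(-2) = 7 - 1*26 = 7 - 26 = -19)
J(r, x) = -3 + 3*x (J(r, x) = (r + x) + ((-r + 2*x) - 3) = (r + x) + (-3 - r + 2*x) = -3 + 3*x)
-20*(-31) + J(3, V) = -20*(-31) + (-3 + 3*(-19)) = 620 + (-3 - 57) = 620 - 60 = 560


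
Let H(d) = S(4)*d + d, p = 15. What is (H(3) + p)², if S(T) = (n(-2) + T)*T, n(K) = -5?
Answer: 36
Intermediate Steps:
S(T) = T*(-5 + T) (S(T) = (-5 + T)*T = T*(-5 + T))
H(d) = -3*d (H(d) = (4*(-5 + 4))*d + d = (4*(-1))*d + d = -4*d + d = -3*d)
(H(3) + p)² = (-3*3 + 15)² = (-9 + 15)² = 6² = 36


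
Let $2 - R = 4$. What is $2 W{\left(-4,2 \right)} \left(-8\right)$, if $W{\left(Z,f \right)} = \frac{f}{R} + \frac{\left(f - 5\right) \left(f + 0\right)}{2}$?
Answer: $64$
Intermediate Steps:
$R = -2$ ($R = 2 - 4 = -2$)
$W{\left(Z,f \right)} = - \frac{f}{2} + \frac{f \left(-5 + f\right)}{2}$ ($W{\left(Z,f \right)} = \frac{f}{-2} + \frac{\left(f - 5\right) \left(f + 0\right)}{2} = f \left(- \frac{1}{2}\right) + \left(-5 + f\right) f \frac{1}{2} = - \frac{f}{2} + f \left(-5 + f\right) \frac{1}{2} = - \frac{f}{2} + \frac{f \left(-5 + f\right)}{2}$)
$2 W{\left(-4,2 \right)} \left(-8\right) = 2 \cdot \frac{1}{2} \cdot 2 \left(-6 + 2\right) \left(-8\right) = 2 \cdot \frac{1}{2} \cdot 2 \left(-4\right) \left(-8\right) = 2 \left(-4\right) \left(-8\right) = \left(-8\right) \left(-8\right) = 64$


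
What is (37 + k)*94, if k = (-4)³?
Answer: -2538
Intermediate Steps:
k = -64
(37 + k)*94 = (37 - 64)*94 = -27*94 = -2538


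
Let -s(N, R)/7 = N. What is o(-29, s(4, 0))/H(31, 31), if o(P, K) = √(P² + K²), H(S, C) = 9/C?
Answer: 155*√65/9 ≈ 138.85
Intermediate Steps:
s(N, R) = -7*N
o(P, K) = √(K² + P²)
o(-29, s(4, 0))/H(31, 31) = √((-7*4)² + (-29)²)/((9/31)) = √((-28)² + 841)/((9*(1/31))) = √(784 + 841)/(9/31) = √1625*(31/9) = (5*√65)*(31/9) = 155*√65/9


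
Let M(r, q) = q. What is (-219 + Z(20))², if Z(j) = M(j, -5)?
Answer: 50176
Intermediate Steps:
Z(j) = -5
(-219 + Z(20))² = (-219 - 5)² = (-224)² = 50176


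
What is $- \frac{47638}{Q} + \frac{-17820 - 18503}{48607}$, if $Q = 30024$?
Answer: $- \frac{1703051009}{729688284} \approx -2.3339$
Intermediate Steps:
$- \frac{47638}{Q} + \frac{-17820 - 18503}{48607} = - \frac{47638}{30024} + \frac{-17820 - 18503}{48607} = \left(-47638\right) \frac{1}{30024} + \left(-17820 - 18503\right) \frac{1}{48607} = - \frac{23819}{15012} - \frac{36323}{48607} = - \frac{1703051009}{729688284}$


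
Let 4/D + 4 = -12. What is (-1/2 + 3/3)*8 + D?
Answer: 15/4 ≈ 3.7500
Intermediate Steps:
D = -1/4 (D = 4/(-4 - 12) = 4/(-16) = 4*(-1/16) = -1/4 ≈ -0.25000)
(-1/2 + 3/3)*8 + D = (-1/2 + 3/3)*8 - 1/4 = (-1*1/2 + 3*(1/3))*8 - 1/4 = (-1/2 + 1)*8 - 1/4 = (1/2)*8 - 1/4 = 4 - 1/4 = 15/4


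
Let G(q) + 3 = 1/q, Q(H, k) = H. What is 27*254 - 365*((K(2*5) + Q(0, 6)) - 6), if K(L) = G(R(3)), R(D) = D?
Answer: 30064/3 ≈ 10021.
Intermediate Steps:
G(q) = -3 + 1/q
K(L) = -8/3 (K(L) = -3 + 1/3 = -3 + ⅓ = -8/3)
27*254 - 365*((K(2*5) + Q(0, 6)) - 6) = 27*254 - 365*((-8/3 + 0) - 6) = 6858 - 365*(-8/3 - 6) = 6858 - 365*(-26)/3 = 6858 - 1*(-9490/3) = 6858 + 9490/3 = 30064/3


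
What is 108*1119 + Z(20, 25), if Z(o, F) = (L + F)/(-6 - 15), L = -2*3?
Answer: 2537873/21 ≈ 1.2085e+5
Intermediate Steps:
L = -6
Z(o, F) = 2/7 - F/21 (Z(o, F) = (-6 + F)/(-6 - 15) = (-6 + F)/(-21) = (-6 + F)*(-1/21) = 2/7 - F/21)
108*1119 + Z(20, 25) = 108*1119 + (2/7 - 1/21*25) = 120852 + (2/7 - 25/21) = 120852 - 19/21 = 2537873/21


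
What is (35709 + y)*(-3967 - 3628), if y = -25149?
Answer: -80203200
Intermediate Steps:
(35709 + y)*(-3967 - 3628) = (35709 - 25149)*(-3967 - 3628) = 10560*(-7595) = -80203200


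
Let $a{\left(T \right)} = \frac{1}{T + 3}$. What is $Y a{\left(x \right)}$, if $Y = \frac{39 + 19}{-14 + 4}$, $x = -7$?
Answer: $\frac{29}{20} \approx 1.45$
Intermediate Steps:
$a{\left(T \right)} = \frac{1}{3 + T}$
$Y = - \frac{29}{5}$ ($Y = \frac{58}{-10} = 58 \left(- \frac{1}{10}\right) = - \frac{29}{5} \approx -5.8$)
$Y a{\left(x \right)} = - \frac{29}{5 \left(3 - 7\right)} = - \frac{29}{5 \left(-4\right)} = \left(- \frac{29}{5}\right) \left(- \frac{1}{4}\right) = \frac{29}{20}$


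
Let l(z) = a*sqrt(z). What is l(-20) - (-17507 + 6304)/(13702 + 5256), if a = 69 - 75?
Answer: 11203/18958 - 12*I*sqrt(5) ≈ 0.59094 - 26.833*I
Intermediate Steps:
a = -6
l(z) = -6*sqrt(z)
l(-20) - (-17507 + 6304)/(13702 + 5256) = -12*I*sqrt(5) - (-17507 + 6304)/(13702 + 5256) = -12*I*sqrt(5) - (-11203)/18958 = -12*I*sqrt(5) - 1*(-11203/18958) = -12*I*sqrt(5) + 11203/18958 = 11203/18958 - 12*I*sqrt(5)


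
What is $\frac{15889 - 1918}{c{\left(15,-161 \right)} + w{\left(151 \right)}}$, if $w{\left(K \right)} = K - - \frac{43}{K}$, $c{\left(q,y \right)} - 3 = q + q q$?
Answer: $\frac{2109621}{59537} \approx 35.434$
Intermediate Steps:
$c{\left(q,y \right)} = 3 + q + q^{2}$ ($c{\left(q,y \right)} = 3 + \left(q + q q\right) = 3 + \left(q + q^{2}\right) = 3 + q + q^{2}$)
$w{\left(K \right)} = K + \frac{43}{K}$
$\frac{15889 - 1918}{c{\left(15,-161 \right)} + w{\left(151 \right)}} = \frac{15889 - 1918}{\left(3 + 15 + 15^{2}\right) + \left(151 + \frac{43}{151}\right)} = \frac{13971}{\left(3 + 15 + 225\right) + \left(151 + 43 \cdot \frac{1}{151}\right)} = \frac{13971}{243 + \left(151 + \frac{43}{151}\right)} = \frac{13971}{243 + \frac{22844}{151}} = \frac{13971}{\frac{59537}{151}} = 13971 \cdot \frac{151}{59537} = \frac{2109621}{59537}$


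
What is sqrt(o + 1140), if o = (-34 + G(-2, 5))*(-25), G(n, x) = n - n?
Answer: sqrt(1990) ≈ 44.609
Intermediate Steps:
G(n, x) = 0
o = 850 (o = (-34 + 0)*(-25) = -34*(-25) = 850)
sqrt(o + 1140) = sqrt(850 + 1140) = sqrt(1990)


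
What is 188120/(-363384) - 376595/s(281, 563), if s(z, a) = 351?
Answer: -1901592050/1771497 ≈ -1073.4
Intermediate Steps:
188120/(-363384) - 376595/s(281, 563) = 188120/(-363384) - 376595/351 = 188120*(-1/363384) - 376595*1/351 = -23515/45423 - 376595/351 = -1901592050/1771497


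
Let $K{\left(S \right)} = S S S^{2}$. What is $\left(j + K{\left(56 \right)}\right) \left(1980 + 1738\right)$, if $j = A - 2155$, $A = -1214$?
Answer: $36552130186$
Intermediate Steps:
$j = -3369$ ($j = -1214 - 2155 = -3369$)
$K{\left(S \right)} = S^{4}$ ($K{\left(S \right)} = S^{2} S^{2} = S^{4}$)
$\left(j + K{\left(56 \right)}\right) \left(1980 + 1738\right) = \left(-3369 + 56^{4}\right) \left(1980 + 1738\right) = \left(-3369 + 9834496\right) 3718 = 9831127 \cdot 3718 = 36552130186$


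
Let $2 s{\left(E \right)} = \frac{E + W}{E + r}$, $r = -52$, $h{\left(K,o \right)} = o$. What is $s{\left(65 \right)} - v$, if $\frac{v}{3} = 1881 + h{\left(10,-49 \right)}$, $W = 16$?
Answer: $- \frac{142815}{26} \approx -5492.9$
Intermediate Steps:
$s{\left(E \right)} = \frac{16 + E}{2 \left(-52 + E\right)}$ ($s{\left(E \right)} = \frac{\left(E + 16\right) \frac{1}{E - 52}}{2} = \frac{\left(16 + E\right) \frac{1}{-52 + E}}{2} = \frac{\frac{1}{-52 + E} \left(16 + E\right)}{2} = \frac{16 + E}{2 \left(-52 + E\right)}$)
$v = 5496$ ($v = 3 \left(1881 - 49\right) = 3 \cdot 1832 = 5496$)
$s{\left(65 \right)} - v = \frac{16 + 65}{2 \left(-52 + 65\right)} - 5496 = \frac{1}{2} \cdot \frac{1}{13} \cdot 81 - 5496 = \frac{81}{26} - 5496 = - \frac{142815}{26}$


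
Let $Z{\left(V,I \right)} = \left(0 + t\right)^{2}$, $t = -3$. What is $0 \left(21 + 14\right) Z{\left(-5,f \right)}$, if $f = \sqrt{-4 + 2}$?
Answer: $0$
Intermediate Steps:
$f = i \sqrt{2}$ ($f = \sqrt{-2} = i \sqrt{2} \approx 1.4142 i$)
$Z{\left(V,I \right)} = 9$ ($Z{\left(V,I \right)} = \left(0 - 3\right)^{2} = \left(-3\right)^{2} = 9$)
$0 \left(21 + 14\right) Z{\left(-5,f \right)} = 0 \left(21 + 14\right) 9 = 0 \cdot 35 \cdot 9 = 0 \cdot 9 = 0$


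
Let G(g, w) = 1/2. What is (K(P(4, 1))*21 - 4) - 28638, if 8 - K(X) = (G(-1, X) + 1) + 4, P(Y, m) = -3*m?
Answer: -57179/2 ≈ -28590.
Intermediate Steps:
G(g, w) = ½
K(X) = 5/2 (K(X) = 8 - ((½ + 1) + 4) = 8 - (3/2 + 4) = 8 - 1*11/2 = 8 - 11/2 = 5/2)
(K(P(4, 1))*21 - 4) - 28638 = ((5/2)*21 - 4) - 28638 = (105/2 - 4) - 28638 = 97/2 - 28638 = -57179/2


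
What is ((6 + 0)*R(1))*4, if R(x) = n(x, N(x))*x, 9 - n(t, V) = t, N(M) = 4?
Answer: 192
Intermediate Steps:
n(t, V) = 9 - t
R(x) = x*(9 - x) (R(x) = (9 - x)*x = x*(9 - x))
((6 + 0)*R(1))*4 = ((6 + 0)*(1*(9 - 1*1)))*4 = (6*(1*(9 - 1)))*4 = (6*(1*8))*4 = (6*8)*4 = 48*4 = 192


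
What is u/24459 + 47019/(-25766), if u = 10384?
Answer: -882483577/630210594 ≈ -1.4003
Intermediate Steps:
u/24459 + 47019/(-25766) = 10384/24459 + 47019/(-25766) = 10384*(1/24459) + 47019*(-1/25766) = 10384/24459 - 47019/25766 = -882483577/630210594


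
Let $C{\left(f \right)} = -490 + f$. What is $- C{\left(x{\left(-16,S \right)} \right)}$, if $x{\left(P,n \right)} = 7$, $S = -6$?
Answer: $483$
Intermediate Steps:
$- C{\left(x{\left(-16,S \right)} \right)} = - (-490 + 7) = \left(-1\right) \left(-483\right) = 483$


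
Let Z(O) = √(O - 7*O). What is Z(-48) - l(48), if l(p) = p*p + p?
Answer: -2352 + 12*√2 ≈ -2335.0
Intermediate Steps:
Z(O) = √6*√(-O) (Z(O) = √(-6*O) = √6*√(-O))
l(p) = p + p² (l(p) = p² + p = p + p²)
Z(-48) - l(48) = √6*√(-1*(-48)) - 48*(1 + 48) = √6*√48 - 48*49 = √6*(4*√3) - 1*2352 = 12*√2 - 2352 = -2352 + 12*√2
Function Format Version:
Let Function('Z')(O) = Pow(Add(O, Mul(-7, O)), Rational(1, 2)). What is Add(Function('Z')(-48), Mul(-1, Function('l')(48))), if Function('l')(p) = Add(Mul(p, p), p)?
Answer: Add(-2352, Mul(12, Pow(2, Rational(1, 2)))) ≈ -2335.0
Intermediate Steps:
Function('Z')(O) = Mul(Pow(6, Rational(1, 2)), Pow(Mul(-1, O), Rational(1, 2))) (Function('Z')(O) = Pow(Mul(-6, O), Rational(1, 2)) = Mul(Pow(6, Rational(1, 2)), Pow(Mul(-1, O), Rational(1, 2))))
Function('l')(p) = Add(p, Pow(p, 2)) (Function('l')(p) = Add(Pow(p, 2), p) = Add(p, Pow(p, 2)))
Add(Function('Z')(-48), Mul(-1, Function('l')(48))) = Add(Mul(Pow(6, Rational(1, 2)), Pow(Mul(-1, -48), Rational(1, 2))), Mul(-1, Mul(48, Add(1, 48)))) = Add(Mul(Pow(6, Rational(1, 2)), Pow(48, Rational(1, 2))), Mul(-1, Mul(48, 49))) = Add(Mul(Pow(6, Rational(1, 2)), Mul(4, Pow(3, Rational(1, 2)))), Mul(-1, 2352)) = Add(Mul(12, Pow(2, Rational(1, 2))), -2352) = Add(-2352, Mul(12, Pow(2, Rational(1, 2))))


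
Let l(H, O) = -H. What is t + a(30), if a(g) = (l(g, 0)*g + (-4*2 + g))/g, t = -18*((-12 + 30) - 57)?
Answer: 10091/15 ≈ 672.73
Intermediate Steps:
t = 702 (t = -18*(18 - 57) = -18*(-39) = 702)
a(g) = (-8 + g - g²)/g (a(g) = ((-g)*g + (-4*2 + g))/g = (-g² + (-8 + g))/g = (-8 + g - g²)/g)
t + a(30) = 702 + (1 - 1*30 - 8/30) = 702 + (1 - 30 - 8*1/30) = 702 + (1 - 30 - 4/15) = 702 - 439/15 = 10091/15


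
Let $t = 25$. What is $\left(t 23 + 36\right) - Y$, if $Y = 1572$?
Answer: $-961$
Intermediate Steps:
$\left(t 23 + 36\right) - Y = \left(25 \cdot 23 + 36\right) - 1572 = \left(575 + 36\right) - 1572 = 611 - 1572 = -961$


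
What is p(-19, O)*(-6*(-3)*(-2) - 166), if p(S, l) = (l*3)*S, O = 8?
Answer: 92112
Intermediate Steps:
p(S, l) = 3*S*l (p(S, l) = (3*l)*S = 3*S*l)
p(-19, O)*(-6*(-3)*(-2) - 166) = (3*(-19)*8)*(-6*(-3)*(-2) - 166) = -456*(18*(-2) - 166) = -456*(-36 - 166) = -456*(-202) = 92112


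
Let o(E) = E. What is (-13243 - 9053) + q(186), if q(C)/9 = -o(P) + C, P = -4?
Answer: -20586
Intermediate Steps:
q(C) = 36 + 9*C (q(C) = 9*(-1*(-4) + C) = 9*(4 + C) = 36 + 9*C)
(-13243 - 9053) + q(186) = (-13243 - 9053) + (36 + 9*186) = -22296 + (36 + 1674) = -22296 + 1710 = -20586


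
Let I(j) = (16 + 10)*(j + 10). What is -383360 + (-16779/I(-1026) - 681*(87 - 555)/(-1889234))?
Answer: -9565971464104541/24953002672 ≈ -3.8336e+5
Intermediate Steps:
I(j) = 260 + 26*j (I(j) = 26*(10 + j) = 260 + 26*j)
-383360 + (-16779/I(-1026) - 681*(87 - 555)/(-1889234)) = -383360 + (-16779/(260 + 26*(-1026)) - 681*(87 - 555)/(-1889234)) = -383360 + (-16779/(260 - 26676) - 681*(-468)*(-1/1889234)) = -383360 + (-16779/(-26416) + 318708*(-1/1889234)) = -383360 + (-16779*(-1/26416) - 159354/944617) = -383360 + (16779/26416 - 159354/944617) = -383360 + 11640233379/24953002672 = -9565971464104541/24953002672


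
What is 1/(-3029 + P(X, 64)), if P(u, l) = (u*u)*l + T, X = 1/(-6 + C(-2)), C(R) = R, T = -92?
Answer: -1/3120 ≈ -0.00032051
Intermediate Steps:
X = -⅛ (X = 1/(-6 - 2) = 1/(-8) = -⅛ ≈ -0.12500)
P(u, l) = -92 + l*u² (P(u, l) = (u*u)*l - 92 = u²*l - 92 = l*u² - 92 = -92 + l*u²)
1/(-3029 + P(X, 64)) = 1/(-3029 + (-92 + 64*(-⅛)²)) = 1/(-3029 + (-92 + 64*(1/64))) = 1/(-3029 + (-92 + 1)) = 1/(-3029 - 91) = 1/(-3120) = -1/3120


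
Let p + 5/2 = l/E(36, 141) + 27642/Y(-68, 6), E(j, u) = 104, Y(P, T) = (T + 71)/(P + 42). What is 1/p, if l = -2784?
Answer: -2002/18744589 ≈ -0.00010680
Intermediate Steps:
Y(P, T) = (71 + T)/(42 + P)
p = -18744589/2002 (p = -5/2 + (-2784/104 + 27642/(((71 + 6)/(42 - 68)))) = -5/2 + (-2784*1/104 + 27642/((77/(-26)))) = -5/2 + (-348/13 + 27642/((-1/26*77))) = -5/2 + (-348/13 + 27642/(-77/26)) = -5/2 + (-348/13 + 27642*(-26/77)) = -5/2 + (-348/13 - 718692/77) = -5/2 - 9369792/1001 = -18744589/2002 ≈ -9362.9)
1/p = 1/(-18744589/2002) = -2002/18744589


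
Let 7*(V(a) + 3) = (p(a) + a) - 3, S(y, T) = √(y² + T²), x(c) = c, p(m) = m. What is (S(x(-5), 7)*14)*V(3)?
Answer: -36*√74 ≈ -309.68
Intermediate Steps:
S(y, T) = √(T² + y²)
V(a) = -24/7 + 2*a/7 (V(a) = -3 + ((a + a) - 3)/7 = -3 + (2*a - 3)/7 = -3 + (-3 + 2*a)/7 = -3 + (-3/7 + 2*a/7) = -24/7 + 2*a/7)
(S(x(-5), 7)*14)*V(3) = (√(7² + (-5)²)*14)*(-24/7 + (2/7)*3) = (√(49 + 25)*14)*(-24/7 + 6/7) = (√74*14)*(-18/7) = (14*√74)*(-18/7) = -36*√74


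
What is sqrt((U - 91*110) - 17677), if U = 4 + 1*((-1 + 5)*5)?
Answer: I*sqrt(27663) ≈ 166.32*I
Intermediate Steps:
U = 24 (U = 4 + 1*(4*5) = 4 + 1*20 = 4 + 20 = 24)
sqrt((U - 91*110) - 17677) = sqrt((24 - 91*110) - 17677) = sqrt((24 - 10010) - 17677) = sqrt(-9986 - 17677) = sqrt(-27663) = I*sqrt(27663)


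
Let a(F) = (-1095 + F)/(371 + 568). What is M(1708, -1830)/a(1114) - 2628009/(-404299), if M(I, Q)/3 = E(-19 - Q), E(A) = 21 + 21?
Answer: 47884164057/7681681 ≈ 6233.6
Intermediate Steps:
E(A) = 42
M(I, Q) = 126 (M(I, Q) = 3*42 = 126)
a(F) = -365/313 + F/939 (a(F) = (-1095 + F)/939 = (-1095 + F)*(1/939) = -365/313 + F/939)
M(1708, -1830)/a(1114) - 2628009/(-404299) = 126/(-365/313 + (1/939)*1114) - 2628009/(-404299) = 126/(-365/313 + 1114/939) - 2628009*(-1/404299) = 126/(19/939) + 2628009/404299 = 126*(939/19) + 2628009/404299 = 118314/19 + 2628009/404299 = 47884164057/7681681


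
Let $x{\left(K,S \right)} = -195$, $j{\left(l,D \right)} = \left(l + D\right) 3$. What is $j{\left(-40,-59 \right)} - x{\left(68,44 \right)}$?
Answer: $-102$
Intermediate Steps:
$j{\left(l,D \right)} = 3 D + 3 l$ ($j{\left(l,D \right)} = \left(D + l\right) 3 = 3 D + 3 l$)
$j{\left(-40,-59 \right)} - x{\left(68,44 \right)} = \left(3 \left(-59\right) + 3 \left(-40\right)\right) - -195 = \left(-177 - 120\right) + 195 = -297 + 195 = -102$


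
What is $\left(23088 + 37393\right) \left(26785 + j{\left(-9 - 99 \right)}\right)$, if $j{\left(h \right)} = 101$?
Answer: $1626092166$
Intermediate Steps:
$\left(23088 + 37393\right) \left(26785 + j{\left(-9 - 99 \right)}\right) = \left(23088 + 37393\right) \left(26785 + 101\right) = 60481 \cdot 26886 = 1626092166$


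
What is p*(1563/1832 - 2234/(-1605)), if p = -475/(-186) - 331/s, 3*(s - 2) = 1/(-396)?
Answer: -25019731568671/68363370000 ≈ -365.98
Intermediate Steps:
s = 2375/1188 (s = 2 + (⅓)/(-396) = 2 + (⅓)*(-1/396) = 2 - 1/1188 = 2375/1188 ≈ 1.9992)
p = -72012283/441750 (p = -475/(-186) - 331/2375/1188 = -475*(-1/186) - 331*1188/2375 = 475/186 - 393228/2375 = -72012283/441750 ≈ -163.02)
p*(1563/1832 - 2234/(-1605)) = -72012283*(1563/1832 - 2234/(-1605))/441750 = -72012283*(1563*(1/1832) - 2234*(-1/1605))/441750 = -72012283*(1563/1832 + 2234/1605)/441750 = -72012283/441750*6601303/2940360 = -25019731568671/68363370000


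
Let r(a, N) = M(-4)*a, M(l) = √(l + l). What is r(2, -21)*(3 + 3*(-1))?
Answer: 0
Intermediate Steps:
M(l) = √2*√l (M(l) = √(2*l) = √2*√l)
r(a, N) = 2*I*a*√2 (r(a, N) = (√2*√(-4))*a = (√2*(2*I))*a = (2*I*√2)*a = 2*I*a*√2)
r(2, -21)*(3 + 3*(-1)) = (2*I*2*√2)*(3 + 3*(-1)) = (4*I*√2)*(3 - 3) = (4*I*√2)*0 = 0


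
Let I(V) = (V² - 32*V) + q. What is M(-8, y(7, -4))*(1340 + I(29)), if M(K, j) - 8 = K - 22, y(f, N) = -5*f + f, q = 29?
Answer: -28204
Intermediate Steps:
y(f, N) = -4*f
M(K, j) = -14 + K (M(K, j) = 8 + (K - 22) = 8 + (-22 + K) = -14 + K)
I(V) = 29 + V² - 32*V (I(V) = (V² - 32*V) + 29 = 29 + V² - 32*V)
M(-8, y(7, -4))*(1340 + I(29)) = (-14 - 8)*(1340 + (29 + 29² - 32*29)) = -22*(1340 + (29 + 841 - 928)) = -22*(1340 - 58) = -22*1282 = -28204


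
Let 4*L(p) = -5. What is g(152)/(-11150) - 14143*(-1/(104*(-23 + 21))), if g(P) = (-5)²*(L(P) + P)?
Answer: -3169567/46384 ≈ -68.333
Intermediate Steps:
L(p) = -5/4 (L(p) = (¼)*(-5) = -5/4)
g(P) = -125/4 + 25*P (g(P) = (-5)²*(-5/4 + P) = 25*(-5/4 + P) = -125/4 + 25*P)
g(152)/(-11150) - 14143*(-1/(104*(-23 + 21))) = (-125/4 + 25*152)/(-11150) - 14143*(-1/(104*(-23 + 21))) = (-125/4 + 3800)*(-1/11150) - 14143/((-104*(-2))) = (15075/4)*(-1/11150) - 14143/208 = -603/1784 - 14143*1/208 = -603/1784 - 14143/208 = -3169567/46384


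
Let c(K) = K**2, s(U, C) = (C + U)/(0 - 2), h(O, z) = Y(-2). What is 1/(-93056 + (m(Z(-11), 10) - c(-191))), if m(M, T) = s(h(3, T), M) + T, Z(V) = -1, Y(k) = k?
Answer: -2/259051 ≈ -7.7205e-6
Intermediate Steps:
h(O, z) = -2
s(U, C) = -C/2 - U/2 (s(U, C) = (C + U)/(-2) = (C + U)*(-1/2) = -C/2 - U/2)
m(M, T) = 1 + T - M/2 (m(M, T) = (-M/2 - 1/2*(-2)) + T = (-M/2 + 1) + T = (1 - M/2) + T = 1 + T - M/2)
1/(-93056 + (m(Z(-11), 10) - c(-191))) = 1/(-93056 + ((1 + 10 - 1/2*(-1)) - 1*(-191)**2)) = 1/(-93056 + ((1 + 10 + 1/2) - 1*36481)) = 1/(-93056 + (23/2 - 36481)) = 1/(-93056 - 72939/2) = 1/(-259051/2) = -2/259051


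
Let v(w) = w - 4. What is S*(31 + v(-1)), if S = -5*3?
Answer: -390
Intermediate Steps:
S = -15
v(w) = -4 + w
S*(31 + v(-1)) = -15*(31 + (-4 - 1)) = -15*(31 - 5) = -15*26 = -390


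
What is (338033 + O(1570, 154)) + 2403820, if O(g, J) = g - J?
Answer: 2743269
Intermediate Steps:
(338033 + O(1570, 154)) + 2403820 = (338033 + (1570 - 1*154)) + 2403820 = (338033 + (1570 - 154)) + 2403820 = (338033 + 1416) + 2403820 = 339449 + 2403820 = 2743269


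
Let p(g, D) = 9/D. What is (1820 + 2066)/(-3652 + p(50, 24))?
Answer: -31088/29213 ≈ -1.0642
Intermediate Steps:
(1820 + 2066)/(-3652 + p(50, 24)) = (1820 + 2066)/(-3652 + 9/24) = 3886/(-3652 + 9*(1/24)) = 3886/(-3652 + 3/8) = 3886/(-29213/8) = 3886*(-8/29213) = -31088/29213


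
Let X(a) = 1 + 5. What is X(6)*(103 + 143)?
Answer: 1476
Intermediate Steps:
X(a) = 6
X(6)*(103 + 143) = 6*(103 + 143) = 6*246 = 1476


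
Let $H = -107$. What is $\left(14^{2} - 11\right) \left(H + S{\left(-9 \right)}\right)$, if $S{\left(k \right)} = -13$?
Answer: $-22200$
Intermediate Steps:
$\left(14^{2} - 11\right) \left(H + S{\left(-9 \right)}\right) = \left(14^{2} - 11\right) \left(-107 - 13\right) = \left(196 - 11\right) \left(-120\right) = 185 \left(-120\right) = -22200$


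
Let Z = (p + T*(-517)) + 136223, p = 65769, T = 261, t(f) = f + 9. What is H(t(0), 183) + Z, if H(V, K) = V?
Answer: 67064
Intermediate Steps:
t(f) = 9 + f
Z = 67055 (Z = (65769 + 261*(-517)) + 136223 = (65769 - 134937) + 136223 = -69168 + 136223 = 67055)
H(t(0), 183) + Z = (9 + 0) + 67055 = 9 + 67055 = 67064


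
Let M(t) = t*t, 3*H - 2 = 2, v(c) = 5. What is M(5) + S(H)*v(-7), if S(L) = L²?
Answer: 305/9 ≈ 33.889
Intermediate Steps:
H = 4/3 (H = ⅔ + (⅓)*2 = ⅔ + ⅔ = 4/3 ≈ 1.3333)
M(t) = t²
M(5) + S(H)*v(-7) = 5² + (4/3)²*5 = 25 + (16/9)*5 = 25 + 80/9 = 305/9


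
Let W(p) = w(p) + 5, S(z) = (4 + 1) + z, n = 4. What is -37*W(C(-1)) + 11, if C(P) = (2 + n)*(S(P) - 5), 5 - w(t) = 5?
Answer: -174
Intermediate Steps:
w(t) = 0 (w(t) = 5 - 1*5 = 5 - 5 = 0)
S(z) = 5 + z
C(P) = 6*P (C(P) = (2 + 4)*((5 + P) - 5) = 6*P)
W(p) = 5 (W(p) = 0 + 5 = 5)
-37*W(C(-1)) + 11 = -37*5 + 11 = -185 + 11 = -174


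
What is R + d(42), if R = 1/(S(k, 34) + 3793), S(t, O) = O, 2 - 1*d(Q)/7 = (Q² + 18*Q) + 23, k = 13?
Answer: -68070848/3827 ≈ -17787.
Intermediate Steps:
d(Q) = -147 - 126*Q - 7*Q² (d(Q) = 14 - 7*((Q² + 18*Q) + 23) = 14 - 7*(23 + Q² + 18*Q) = 14 + (-161 - 126*Q - 7*Q²) = -147 - 126*Q - 7*Q²)
R = 1/3827 (R = 1/(34 + 3793) = 1/3827 ≈ 0.00026130)
R + d(42) = 1/3827 + (-147 - 126*42 - 7*42²) = 1/3827 + (-147 - 5292 - 7*1764) = 1/3827 + (-147 - 5292 - 12348) = 1/3827 - 17787 = -68070848/3827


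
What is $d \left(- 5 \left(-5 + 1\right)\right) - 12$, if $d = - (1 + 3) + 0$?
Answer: $-92$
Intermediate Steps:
$d = -4$ ($d = \left(-1\right) 4 + 0 = -4 + 0 = -4$)
$d \left(- 5 \left(-5 + 1\right)\right) - 12 = - 4 \left(- 5 \left(-5 + 1\right)\right) - 12 = - 4 \left(\left(-5\right) \left(-4\right)\right) - 12 = \left(-4\right) 20 - 12 = -80 - 12 = -92$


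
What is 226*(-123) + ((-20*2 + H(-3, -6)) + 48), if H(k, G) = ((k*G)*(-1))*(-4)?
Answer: -27718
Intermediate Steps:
H(k, G) = 4*G*k (H(k, G) = ((G*k)*(-1))*(-4) = -G*k*(-4) = 4*G*k)
226*(-123) + ((-20*2 + H(-3, -6)) + 48) = 226*(-123) + ((-20*2 + 4*(-6)*(-3)) + 48) = -27798 + ((-40 + 72) + 48) = -27798 + (32 + 48) = -27798 + 80 = -27718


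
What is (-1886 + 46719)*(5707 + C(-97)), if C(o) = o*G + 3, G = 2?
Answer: 247298828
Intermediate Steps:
C(o) = 3 + 2*o (C(o) = o*2 + 3 = 2*o + 3 = 3 + 2*o)
(-1886 + 46719)*(5707 + C(-97)) = (-1886 + 46719)*(5707 + (3 + 2*(-97))) = 44833*(5707 + (3 - 194)) = 44833*(5707 - 191) = 44833*5516 = 247298828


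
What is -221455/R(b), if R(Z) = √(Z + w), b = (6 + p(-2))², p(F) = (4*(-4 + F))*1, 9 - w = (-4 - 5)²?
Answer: -221455*√7/42 ≈ -13950.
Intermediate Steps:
w = -72 (w = 9 - (-4 - 5)² = 9 - 1*(-9)² = 9 - 1*81 = 9 - 81 = -72)
p(F) = -16 + 4*F (p(F) = (-16 + 4*F)*1 = -16 + 4*F)
b = 324 (b = (6 + (-16 + 4*(-2)))² = (6 + (-16 - 8))² = (6 - 24)² = (-18)² = 324)
R(Z) = √(-72 + Z) (R(Z) = √(Z - 72) = √(-72 + Z))
-221455/R(b) = -221455/√(-72 + 324) = -221455*√7/42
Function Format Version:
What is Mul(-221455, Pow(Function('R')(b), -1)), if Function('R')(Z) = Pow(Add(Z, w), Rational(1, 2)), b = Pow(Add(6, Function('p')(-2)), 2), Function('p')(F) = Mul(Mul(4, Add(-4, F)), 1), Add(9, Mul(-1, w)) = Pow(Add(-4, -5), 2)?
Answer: Mul(Rational(-221455, 42), Pow(7, Rational(1, 2))) ≈ -13950.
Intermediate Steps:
w = -72 (w = Add(9, Mul(-1, Pow(Add(-4, -5), 2))) = Add(9, Mul(-1, Pow(-9, 2))) = Add(9, Mul(-1, 81)) = Add(9, -81) = -72)
Function('p')(F) = Add(-16, Mul(4, F)) (Function('p')(F) = Mul(Add(-16, Mul(4, F)), 1) = Add(-16, Mul(4, F)))
b = 324 (b = Pow(Add(6, Add(-16, Mul(4, -2))), 2) = Pow(Add(6, Add(-16, -8)), 2) = Pow(Add(6, -24), 2) = Pow(-18, 2) = 324)
Function('R')(Z) = Pow(Add(-72, Z), Rational(1, 2)) (Function('R')(Z) = Pow(Add(Z, -72), Rational(1, 2)) = Pow(Add(-72, Z), Rational(1, 2)))
Mul(-221455, Pow(Function('R')(b), -1)) = Mul(-221455, Pow(Pow(Add(-72, 324), Rational(1, 2)), -1)) = Mul(-221455, Pow(Pow(252, Rational(1, 2)), -1)) = Mul(-221455, Pow(Mul(6, Pow(7, Rational(1, 2))), -1)) = Mul(-221455, Mul(Rational(1, 42), Pow(7, Rational(1, 2)))) = Mul(Rational(-221455, 42), Pow(7, Rational(1, 2)))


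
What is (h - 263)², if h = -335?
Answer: 357604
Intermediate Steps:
(h - 263)² = (-335 - 263)² = (-598)² = 357604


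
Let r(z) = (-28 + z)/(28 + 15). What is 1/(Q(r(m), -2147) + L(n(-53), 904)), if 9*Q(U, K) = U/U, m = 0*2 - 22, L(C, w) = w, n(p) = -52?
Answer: 9/8137 ≈ 0.0011061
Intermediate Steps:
m = -22 (m = 0 - 22 = -22)
r(z) = -28/43 + z/43 (r(z) = (-28 + z)/43 = (-28 + z)*(1/43) = -28/43 + z/43)
Q(U, K) = ⅑ (Q(U, K) = (U/U)/9 = (⅑)*1 = ⅑)
1/(Q(r(m), -2147) + L(n(-53), 904)) = 1/(⅑ + 904) = 1/(8137/9) = 9/8137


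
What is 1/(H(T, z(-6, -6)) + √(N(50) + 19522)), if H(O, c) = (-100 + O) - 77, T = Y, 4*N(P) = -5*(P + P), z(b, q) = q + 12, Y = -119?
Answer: -296/68219 - √19397/68219 ≈ -0.0063805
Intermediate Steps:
z(b, q) = 12 + q
N(P) = -5*P/2 (N(P) = (-5*(P + P))/4 = (-10*P)/4 = -5*P/2)
T = -119
H(O, c) = -177 + O
1/(H(T, z(-6, -6)) + √(N(50) + 19522)) = 1/((-177 - 119) + √(-5/2*50 + 19522)) = 1/(-296 + √(-125 + 19522)) = 1/(-296 + √19397)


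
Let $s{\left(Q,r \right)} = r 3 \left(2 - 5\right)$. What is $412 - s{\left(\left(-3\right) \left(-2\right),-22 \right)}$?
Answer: $214$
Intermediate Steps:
$s{\left(Q,r \right)} = - 9 r$ ($s{\left(Q,r \right)} = 3 r \left(-3\right) = - 9 r$)
$412 - s{\left(\left(-3\right) \left(-2\right),-22 \right)} = 412 - \left(-9\right) \left(-22\right) = 412 - 198 = 214$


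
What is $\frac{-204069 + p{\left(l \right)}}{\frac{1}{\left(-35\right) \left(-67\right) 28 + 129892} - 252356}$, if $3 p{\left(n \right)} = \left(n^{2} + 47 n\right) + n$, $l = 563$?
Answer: $\frac{17483261376}{49348720511} \approx 0.35428$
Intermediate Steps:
$p{\left(n \right)} = 16 n + \frac{n^{2}}{3}$ ($p{\left(n \right)} = \frac{\left(n^{2} + 47 n\right) + n}{3} = \frac{n^{2} + 48 n}{3} = 16 n + \frac{n^{2}}{3}$)
$\frac{-204069 + p{\left(l \right)}}{\frac{1}{\left(-35\right) \left(-67\right) 28 + 129892} - 252356} = \frac{-204069 + \frac{1}{3} \cdot 563 \left(48 + 563\right)}{\frac{1}{\left(-35\right) \left(-67\right) 28 + 129892} - 252356} = \frac{-204069 + \frac{1}{3} \cdot 563 \cdot 611}{\frac{1}{2345 \cdot 28 + 129892} - 252356} = \frac{-204069 + \frac{343993}{3}}{\frac{1}{65660 + 129892} - 252356} = - \frac{268214}{3 \left(\frac{1}{195552} - 252356\right)} = - \frac{268214}{3 \left(- \frac{49348720511}{195552}\right)} = \left(- \frac{268214}{3}\right) \left(- \frac{195552}{49348720511}\right) = \frac{17483261376}{49348720511}$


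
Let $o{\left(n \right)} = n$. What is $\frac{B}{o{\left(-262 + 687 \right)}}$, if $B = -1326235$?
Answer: $- \frac{265247}{85} \approx -3120.6$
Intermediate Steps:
$\frac{B}{o{\left(-262 + 687 \right)}} = - \frac{1326235}{-262 + 687} = - \frac{1326235}{425} = \left(-1326235\right) \frac{1}{425} = - \frac{265247}{85}$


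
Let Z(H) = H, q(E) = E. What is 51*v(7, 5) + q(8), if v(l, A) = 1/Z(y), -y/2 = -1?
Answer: 67/2 ≈ 33.500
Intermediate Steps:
y = 2 (y = -2*(-1) = 2)
v(l, A) = ½ (v(l, A) = 1/2 = ½)
51*v(7, 5) + q(8) = 51*(½) + 8 = 51/2 + 8 = 67/2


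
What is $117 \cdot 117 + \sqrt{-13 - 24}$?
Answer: $13689 + i \sqrt{37} \approx 13689.0 + 6.0828 i$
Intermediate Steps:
$117 \cdot 117 + \sqrt{-13 - 24} = 13689 + \sqrt{-13 - 24} = 13689 + \sqrt{-37} = 13689 + i \sqrt{37}$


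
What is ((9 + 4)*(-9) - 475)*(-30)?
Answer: 17760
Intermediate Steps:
((9 + 4)*(-9) - 475)*(-30) = (13*(-9) - 475)*(-30) = (-117 - 475)*(-30) = -592*(-30) = 17760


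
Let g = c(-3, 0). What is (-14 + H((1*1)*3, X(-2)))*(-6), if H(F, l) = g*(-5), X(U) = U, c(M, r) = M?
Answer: -6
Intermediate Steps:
g = -3
H(F, l) = 15 (H(F, l) = -3*(-5) = 15)
(-14 + H((1*1)*3, X(-2)))*(-6) = (-14 + 15)*(-6) = 1*(-6) = -6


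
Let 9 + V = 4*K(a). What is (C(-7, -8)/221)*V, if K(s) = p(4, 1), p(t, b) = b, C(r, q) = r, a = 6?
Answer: 35/221 ≈ 0.15837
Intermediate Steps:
K(s) = 1
V = -5 (V = -9 + 4*1 = -9 + 4 = -5)
(C(-7, -8)/221)*V = -7/221*(-5) = 35/221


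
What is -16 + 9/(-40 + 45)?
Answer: -71/5 ≈ -14.200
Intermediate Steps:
-16 + 9/(-40 + 45) = -16 + 9/5 = -71/5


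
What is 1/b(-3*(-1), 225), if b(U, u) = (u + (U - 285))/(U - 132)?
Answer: 43/19 ≈ 2.2632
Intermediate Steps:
b(U, u) = (-285 + U + u)/(-132 + U) (b(U, u) = (u + (-285 + U))/(-132 + U) = (-285 + U + u)/(-132 + U))
1/b(-3*(-1), 225) = 1/((-285 - 3*(-1) + 225)/(-132 - 3*(-1))) = 1/((-285 + 3 + 225)/(-132 + 3)) = 1/(-57/(-129)) = 1/(-1/129*(-57)) = 1/(19/43) = 43/19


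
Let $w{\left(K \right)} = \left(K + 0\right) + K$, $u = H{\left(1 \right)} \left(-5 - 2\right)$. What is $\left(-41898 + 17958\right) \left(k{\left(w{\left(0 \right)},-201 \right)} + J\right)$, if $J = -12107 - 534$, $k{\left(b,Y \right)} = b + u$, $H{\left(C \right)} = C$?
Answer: $302793120$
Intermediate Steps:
$u = -7$ ($u = 1 \left(-5 - 2\right) = 1 \left(-7\right) = -7$)
$w{\left(K \right)} = 2 K$ ($w{\left(K \right)} = K + K = 2 K$)
$k{\left(b,Y \right)} = -7 + b$ ($k{\left(b,Y \right)} = b - 7 = -7 + b$)
$J = -12641$ ($J = -12107 - 534 = -12641$)
$\left(-41898 + 17958\right) \left(k{\left(w{\left(0 \right)},-201 \right)} + J\right) = \left(-41898 + 17958\right) \left(\left(-7 + 2 \cdot 0\right) - 12641\right) = - 23940 \left(\left(-7 + 0\right) - 12641\right) = - 23940 \left(-7 - 12641\right) = \left(-23940\right) \left(-12648\right) = 302793120$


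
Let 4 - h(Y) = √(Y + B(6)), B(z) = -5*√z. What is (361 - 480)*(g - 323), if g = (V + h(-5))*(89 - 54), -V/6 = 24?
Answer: 621537 + 4165*√(-5 - 5*√6) ≈ 6.2154e+5 + 17297.0*I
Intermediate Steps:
V = -144 (V = -6*24 = -144)
h(Y) = 4 - √(Y - 5*√6)
g = -4900 - 35*√(-5 - 5*√6) (g = (-144 + (4 - √(-5 - 5*√6)))*(89 - 54) = (-140 - √(-5 - 5*√6))*35 = -4900 - 35*√(-5 - 5*√6) ≈ -4900.0 - 145.36*I)
(361 - 480)*(g - 323) = (361 - 480)*((-4900 - 35*I*√(5 + 5*√6)) - 323) = -119*(-5223 - 35*I*√(5 + 5*√6)) = 621537 + 4165*I*√(5 + 5*√6)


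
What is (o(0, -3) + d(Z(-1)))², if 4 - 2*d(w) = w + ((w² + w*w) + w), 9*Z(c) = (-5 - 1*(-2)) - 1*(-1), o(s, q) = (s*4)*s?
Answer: 30976/6561 ≈ 4.7212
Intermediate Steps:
o(s, q) = 4*s² (o(s, q) = (4*s)*s = 4*s²)
Z(c) = -2/9 (Z(c) = ((-5 - 1*(-2)) - 1*(-1))/9 = ((-5 + 2) + 1)/9 = (-3 + 1)/9 = (⅑)*(-2) = -2/9)
d(w) = 2 - w - w² (d(w) = 2 - (w + ((w² + w*w) + w))/2 = 2 - (w + ((w² + w²) + w))/2 = 2 - (w + (2*w² + w))/2 = 2 - (w + (w + 2*w²))/2 = 2 - (2*w + 2*w²)/2 = 2 + (-w - w²) = 2 - w - w²)
(o(0, -3) + d(Z(-1)))² = (4*0² + (2 - 1*(-2/9) - (-2/9)²))² = (4*0 + (2 + 2/9 - 1*4/81))² = (0 + (2 + 2/9 - 4/81))² = (0 + 176/81)² = (176/81)² = 30976/6561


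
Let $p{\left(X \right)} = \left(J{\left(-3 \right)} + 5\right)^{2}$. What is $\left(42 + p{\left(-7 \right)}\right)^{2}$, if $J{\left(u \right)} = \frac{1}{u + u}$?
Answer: $\frac{5536609}{1296} \approx 4272.1$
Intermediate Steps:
$J{\left(u \right)} = \frac{1}{2 u}$
$p{\left(X \right)} = \frac{841}{36}$ ($p{\left(X \right)} = \left(\frac{1}{2 \left(-3\right)} + 5\right)^{2} = \left(\frac{1}{2} \left(- \frac{1}{3}\right) + 5\right)^{2} = \left(- \frac{1}{6} + 5\right)^{2} = \left(\frac{29}{6}\right)^{2} = \frac{841}{36}$)
$\left(42 + p{\left(-7 \right)}\right)^{2} = \left(42 + \frac{841}{36}\right)^{2} = \left(\frac{2353}{36}\right)^{2} = \frac{5536609}{1296}$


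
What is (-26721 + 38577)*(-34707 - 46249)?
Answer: -959814336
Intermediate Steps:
(-26721 + 38577)*(-34707 - 46249) = 11856*(-80956) = -959814336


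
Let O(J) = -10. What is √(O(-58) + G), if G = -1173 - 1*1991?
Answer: 23*I*√6 ≈ 56.338*I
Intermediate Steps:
G = -3164 (G = -1173 - 1991 = -3164)
√(O(-58) + G) = √(-10 - 3164) = √(-3174) = 23*I*√6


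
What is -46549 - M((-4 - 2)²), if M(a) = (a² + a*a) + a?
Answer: -49177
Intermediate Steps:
M(a) = a + 2*a² (M(a) = (a² + a²) + a = 2*a² + a = a + 2*a²)
-46549 - M((-4 - 2)²) = -46549 - (-4 - 2)²*(1 + 2*(-4 - 2)²) = -46549 - (-6)²*(1 + 2*(-6)²) = -46549 - 36*(1 + 2*36) = -46549 - 36*(1 + 72) = -46549 - 36*73 = -46549 - 1*2628 = -46549 - 2628 = -49177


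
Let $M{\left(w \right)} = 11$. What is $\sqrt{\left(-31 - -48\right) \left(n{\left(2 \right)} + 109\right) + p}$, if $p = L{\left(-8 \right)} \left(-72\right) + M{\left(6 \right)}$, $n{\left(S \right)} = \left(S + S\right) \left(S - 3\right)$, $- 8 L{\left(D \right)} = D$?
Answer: $2 \sqrt{431} \approx 41.521$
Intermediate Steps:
$L{\left(D \right)} = - \frac{D}{8}$
$n{\left(S \right)} = 2 S \left(-3 + S\right)$
$p = -61$ ($p = \left(- \frac{1}{8}\right) \left(-8\right) \left(-72\right) + 11 = 1 \left(-72\right) + 11 = -72 + 11 = -61$)
$\sqrt{\left(-31 - -48\right) \left(n{\left(2 \right)} + 109\right) + p} = \sqrt{\left(-31 - -48\right) \left(2 \cdot 2 \left(-3 + 2\right) + 109\right) - 61} = \sqrt{\left(-31 + 48\right) \left(2 \cdot 2 \left(-1\right) + 109\right) - 61} = \sqrt{17 \left(-4 + 109\right) - 61} = \sqrt{17 \cdot 105 - 61} = \sqrt{1785 - 61} = \sqrt{1724} = 2 \sqrt{431}$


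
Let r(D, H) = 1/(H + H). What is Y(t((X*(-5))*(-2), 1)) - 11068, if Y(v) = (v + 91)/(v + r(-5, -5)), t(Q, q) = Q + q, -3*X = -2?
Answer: -2509476/227 ≈ -11055.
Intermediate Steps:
X = 2/3 (X = -1/3*(-2) = 2/3 ≈ 0.66667)
r(D, H) = 1/(2*H)
Y(v) = (91 + v)/(-1/10 + v) (Y(v) = (v + 91)/(v + (1/2)/(-5)) = (91 + v)/(v + (1/2)*(-1/5)) = (91 + v)/(v - 1/10) = (91 + v)/(-1/10 + v))
Y(t((X*(-5))*(-2), 1)) - 11068 = 10*(91 + (((2/3)*(-5))*(-2) + 1))/(-1 + 10*(((2/3)*(-5))*(-2) + 1)) - 11068 = 10*(91 + (-10/3*(-2) + 1))/(-1 + 10*(-10/3*(-2) + 1)) - 11068 = 10*(91 + (20/3 + 1))/(-1 + 10*(20/3 + 1)) - 11068 = 10*(91 + 23/3)/(-1 + 10*(23/3)) - 11068 = 10*(296/3)/(-1 + 230/3) - 11068 = 10*(296/3)/(227/3) - 11068 = 10*(3/227)*(296/3) - 11068 = 2960/227 - 11068 = -2509476/227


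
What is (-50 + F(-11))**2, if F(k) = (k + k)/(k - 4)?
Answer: 529984/225 ≈ 2355.5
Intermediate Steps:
F(k) = 2*k/(-4 + k) (F(k) = (2*k)/(-4 + k) = 2*k/(-4 + k))
(-50 + F(-11))**2 = (-50 + 2*(-11)/(-4 - 11))**2 = (-50 + 2*(-11)/(-15))**2 = (-50 + 2*(-11)*(-1/15))**2 = (-50 + 22/15)**2 = (-728/15)**2 = 529984/225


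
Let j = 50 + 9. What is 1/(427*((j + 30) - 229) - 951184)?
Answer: -1/1010964 ≈ -9.8916e-7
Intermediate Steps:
j = 59
1/(427*((j + 30) - 229) - 951184) = 1/(427*((59 + 30) - 229) - 951184) = 1/(427*(89 - 229) - 951184) = 1/(427*(-140) - 951184) = 1/(-59780 - 951184) = 1/(-1010964) = -1/1010964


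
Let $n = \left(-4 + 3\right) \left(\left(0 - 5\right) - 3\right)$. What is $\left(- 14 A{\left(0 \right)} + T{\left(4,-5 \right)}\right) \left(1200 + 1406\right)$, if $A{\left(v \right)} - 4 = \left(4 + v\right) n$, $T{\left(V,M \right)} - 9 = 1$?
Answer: $-1287364$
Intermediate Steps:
$n = 8$ ($n = - (\left(0 - 5\right) - 3) = - (-5 - 3) = \left(-1\right) \left(-8\right) = 8$)
$T{\left(V,M \right)} = 10$ ($T{\left(V,M \right)} = 9 + 1 = 10$)
$A{\left(v \right)} = 36 + 8 v$ ($A{\left(v \right)} = 4 + \left(4 + v\right) 8 = 4 + \left(32 + 8 v\right) = 36 + 8 v$)
$\left(- 14 A{\left(0 \right)} + T{\left(4,-5 \right)}\right) \left(1200 + 1406\right) = \left(- 14 \left(36 + 8 \cdot 0\right) + 10\right) \left(1200 + 1406\right) = \left(- 14 \left(36 + 0\right) + 10\right) 2606 = \left(\left(-14\right) 36 + 10\right) 2606 = \left(-504 + 10\right) 2606 = \left(-494\right) 2606 = -1287364$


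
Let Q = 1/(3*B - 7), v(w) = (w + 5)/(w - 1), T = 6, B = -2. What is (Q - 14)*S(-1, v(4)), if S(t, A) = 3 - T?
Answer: 549/13 ≈ 42.231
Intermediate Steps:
v(w) = (5 + w)/(-1 + w)
Q = -1/13 (Q = 1/(3*(-2) - 7) = 1/(-6 - 7) = 1/(-13) = -1/13 ≈ -0.076923)
S(t, A) = -3 (S(t, A) = 3 - 1*6 = 3 - 6 = -3)
(Q - 14)*S(-1, v(4)) = (-1/13 - 14)*(-3) = -183/13*(-3) = 549/13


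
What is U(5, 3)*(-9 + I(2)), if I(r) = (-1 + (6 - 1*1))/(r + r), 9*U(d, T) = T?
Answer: -8/3 ≈ -2.6667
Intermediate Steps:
U(d, T) = T/9
I(r) = 2/r (I(r) = (-1 + (6 - 1))/((2*r)) = (-1 + 5)*(1/(2*r)) = 4*(1/(2*r)) = 2/r)
U(5, 3)*(-9 + I(2)) = ((⅑)*3)*(-9 + 2/2) = (-9 + 2*(½))/3 = (-9 + 1)/3 = (⅓)*(-8) = -8/3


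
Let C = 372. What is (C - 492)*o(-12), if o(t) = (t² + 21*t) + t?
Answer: 14400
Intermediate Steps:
o(t) = t² + 22*t
(C - 492)*o(-12) = (372 - 492)*(-12*(22 - 12)) = -(-1440)*10 = -120*(-120) = 14400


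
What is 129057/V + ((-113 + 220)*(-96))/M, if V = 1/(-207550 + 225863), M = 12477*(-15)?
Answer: 147442009169209/62385 ≈ 2.3634e+9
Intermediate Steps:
M = -187155
V = 1/18313 ≈ 5.4606e-5
129057/V + ((-113 + 220)*(-96))/M = 129057/(1/18313) + ((-113 + 220)*(-96))/(-187155) = 129057*18313 + (107*(-96))*(-1/187155) = 2363420841 - 10272*(-1/187155) = 2363420841 + 3424/62385 = 147442009169209/62385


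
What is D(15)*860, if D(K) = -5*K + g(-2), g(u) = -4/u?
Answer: -62780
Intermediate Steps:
D(K) = 2 - 5*K (D(K) = -5*K - 4/(-2) = -5*K - 4*(-½) = -5*K + 2 = 2 - 5*K)
D(15)*860 = (2 - 5*15)*860 = (2 - 75)*860 = -73*860 = -62780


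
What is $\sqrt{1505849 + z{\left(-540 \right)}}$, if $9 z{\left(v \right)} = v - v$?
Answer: $\sqrt{1505849} \approx 1227.1$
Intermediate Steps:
$z{\left(v \right)} = 0$ ($z{\left(v \right)} = \frac{v - v}{9} = \frac{1}{9} \cdot 0 = 0$)
$\sqrt{1505849 + z{\left(-540 \right)}} = \sqrt{1505849 + 0} = \sqrt{1505849}$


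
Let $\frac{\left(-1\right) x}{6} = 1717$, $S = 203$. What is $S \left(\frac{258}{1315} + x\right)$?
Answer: $- \frac{2750015016}{1315} \approx -2.0913 \cdot 10^{6}$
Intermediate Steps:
$x = -10302$ ($x = \left(-6\right) 1717 = -10302$)
$S \left(\frac{258}{1315} + x\right) = 203 \left(\frac{258}{1315} - 10302\right) = 203 \left(- \frac{13546872}{1315}\right) = - \frac{2750015016}{1315}$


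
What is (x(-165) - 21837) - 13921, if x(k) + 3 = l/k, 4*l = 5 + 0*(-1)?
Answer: -4720453/132 ≈ -35761.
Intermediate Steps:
l = 5/4 (l = (5 + 0*(-1))/4 = (5 + 0)/4 = (¼)*5 = 5/4 ≈ 1.2500)
x(k) = -3 + 5/(4*k)
(x(-165) - 21837) - 13921 = ((-3 + (5/4)/(-165)) - 21837) - 13921 = ((-3 + (5/4)*(-1/165)) - 21837) - 13921 = ((-3 - 1/132) - 21837) - 13921 = (-397/132 - 21837) - 13921 = -2882881/132 - 13921 = -4720453/132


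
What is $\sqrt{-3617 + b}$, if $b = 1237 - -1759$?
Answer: $3 i \sqrt{69} \approx 24.92 i$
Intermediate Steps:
$b = 2996$ ($b = 1237 + 1759 = 2996$)
$\sqrt{-3617 + b} = \sqrt{-3617 + 2996} = \sqrt{-621} = 3 i \sqrt{69}$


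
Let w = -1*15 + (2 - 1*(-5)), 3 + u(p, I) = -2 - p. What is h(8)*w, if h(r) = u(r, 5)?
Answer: 104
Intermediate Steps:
u(p, I) = -5 - p (u(p, I) = -3 + (-2 - p) = -5 - p)
h(r) = -5 - r
w = -8 (w = -15 + (2 + 5) = -15 + 7 = -8)
h(8)*w = (-5 - 1*8)*(-8) = (-5 - 8)*(-8) = -13*(-8) = 104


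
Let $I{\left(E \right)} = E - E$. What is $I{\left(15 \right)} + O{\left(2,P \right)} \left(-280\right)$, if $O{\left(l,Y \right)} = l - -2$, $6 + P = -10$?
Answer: $-1120$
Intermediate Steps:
$P = -16$ ($P = -6 - 10 = -16$)
$O{\left(l,Y \right)} = 2 + l$ ($O{\left(l,Y \right)} = l + 2 = 2 + l$)
$I{\left(E \right)} = 0$
$I{\left(15 \right)} + O{\left(2,P \right)} \left(-280\right) = 0 + \left(2 + 2\right) \left(-280\right) = 0 + 4 \left(-280\right) = 0 - 1120 = -1120$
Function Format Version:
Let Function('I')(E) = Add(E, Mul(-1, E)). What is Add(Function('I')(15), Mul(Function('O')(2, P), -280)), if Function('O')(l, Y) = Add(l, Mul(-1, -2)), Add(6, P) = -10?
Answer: -1120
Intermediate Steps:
P = -16 (P = Add(-6, -10) = -16)
Function('O')(l, Y) = Add(2, l) (Function('O')(l, Y) = Add(l, 2) = Add(2, l))
Function('I')(E) = 0
Add(Function('I')(15), Mul(Function('O')(2, P), -280)) = Add(0, Mul(Add(2, 2), -280)) = Add(0, Mul(4, -280)) = Add(0, -1120) = -1120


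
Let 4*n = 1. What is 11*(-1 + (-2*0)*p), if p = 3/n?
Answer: -11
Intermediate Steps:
n = ¼ (n = (¼)*1 = ¼ ≈ 0.25000)
p = 12 (p = 3/(¼) = 3*4 = 12)
11*(-1 + (-2*0)*p) = 11*(-1 - 2*0*12) = 11*(-1 + 0*12) = 11*(-1 + 0) = 11*(-1) = -11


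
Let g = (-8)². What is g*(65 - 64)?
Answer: 64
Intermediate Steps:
g = 64
g*(65 - 64) = 64*(65 - 64) = 64*1 = 64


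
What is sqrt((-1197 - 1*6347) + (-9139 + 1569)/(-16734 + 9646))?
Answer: 3*I*sqrt(2631631754)/1772 ≈ 86.85*I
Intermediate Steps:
sqrt((-1197 - 1*6347) + (-9139 + 1569)/(-16734 + 9646)) = sqrt((-1197 - 6347) - 7570/(-7088)) = sqrt(-7544 - 7570*(-1/7088)) = sqrt(-7544 + 3785/3544) = sqrt(-26732151/3544) = 3*I*sqrt(2631631754)/1772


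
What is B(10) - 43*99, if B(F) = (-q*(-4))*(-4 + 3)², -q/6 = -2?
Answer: -4209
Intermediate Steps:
q = 12 (q = -6*(-2) = 12)
B(F) = 48 (B(F) = (-1*12*(-4))*(-4 + 3)² = -12*(-4)*(-1)² = 48*1 = 48)
B(10) - 43*99 = 48 - 43*99 = 48 - 4257 = -4209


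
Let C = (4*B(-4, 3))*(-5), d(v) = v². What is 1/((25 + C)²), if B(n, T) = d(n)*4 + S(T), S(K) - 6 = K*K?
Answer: 1/2418025 ≈ 4.1356e-7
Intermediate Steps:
S(K) = 6 + K² (S(K) = 6 + K*K = 6 + K²)
B(n, T) = 6 + T² + 4*n² (B(n, T) = n²*4 + (6 + T²) = 4*n² + (6 + T²) = 6 + T² + 4*n²)
C = -1580 (C = (4*(6 + 3² + 4*(-4)²))*(-5) = (4*(6 + 9 + 4*16))*(-5) = (4*(6 + 9 + 64))*(-5) = (4*79)*(-5) = 316*(-5) = -1580)
1/((25 + C)²) = 1/((25 - 1580)²) = 1/((-1555)²) = 1/2418025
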